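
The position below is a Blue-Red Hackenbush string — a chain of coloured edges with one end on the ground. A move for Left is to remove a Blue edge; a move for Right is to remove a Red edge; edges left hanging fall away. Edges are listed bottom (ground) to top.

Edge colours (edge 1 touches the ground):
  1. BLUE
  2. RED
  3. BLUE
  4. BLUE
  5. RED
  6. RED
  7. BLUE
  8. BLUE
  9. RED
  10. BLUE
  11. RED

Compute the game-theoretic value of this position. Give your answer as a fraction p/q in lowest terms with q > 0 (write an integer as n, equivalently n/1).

Build v(s[:k]) for k = 1..11, string s = BLUE RED BLUE BLUE RED RED BLUE BLUE RED BLUE RED.
step 1: add BLUE to get B; options L={ 0 } R={ ∅ } = 1
step 2: add RED to get BR; options L={ 0 } R={ 1 } = 1/2
step 3: add BLUE to get BRB; options L={ 0; 1/2 } R={ 1 } = 3/4
step 4: add BLUE to get BRBB; options L={ 0; 1/2; 3/4 } R={ 1 } = 7/8
step 5: add RED to get BRBBR; options L={ 0; 1/2; 3/4 } R={ 7/8; 1 } = 13/16
step 6: add RED to get BRBBRR; options L={ 0; 1/2; 3/4 } R={ 13/16; 7/8; 1 } = 25/32
step 7: add BLUE to get BRBBRRB; options L={ 0; 1/2; 3/4; 25/32 } R={ 13/16; 7/8; 1 } = 51/64
step 8: add BLUE to get BRBBRRBB; options L={ 0; 1/2; 3/4; 25/32; 51/64 } R={ 13/16; 7/8; 1 } = 103/128
step 9: add RED to get BRBBRRBBR; options L={ 0; 1/2; 3/4; 25/32; 51/64 } R={ 103/128; 13/16; 7/8; 1 } = 205/256
step 10: add BLUE to get BRBBRRBBRB; options L={ 0; 1/2; 3/4; 25/32; 51/64; 205/256 } R={ 103/128; 13/16; 7/8; 1 } = 411/512
step 11: add RED to get BRBBRRBBRBR; options L={ 0; 1/2; 3/4; 25/32; 51/64; 205/256 } R={ 411/512; 103/128; 13/16; 7/8; 1 } = 821/1024

821/1024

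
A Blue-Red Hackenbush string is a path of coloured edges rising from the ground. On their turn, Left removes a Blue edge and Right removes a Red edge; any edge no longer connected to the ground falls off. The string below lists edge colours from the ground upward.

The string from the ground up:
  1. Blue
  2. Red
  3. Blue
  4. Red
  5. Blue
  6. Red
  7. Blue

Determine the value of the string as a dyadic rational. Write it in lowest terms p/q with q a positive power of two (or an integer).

43/64

Recurse on prefixes of the 7-edge string Blue Red Blue Red Blue Red Blue:
step 1: add Blue to get B; options L={ 0 } R={ none } gives 1
step 2: add Red to get BR; options L={ 0 } R={ 1 } gives 1/2
step 3: add Blue to get BRB; options L={ 0, 1/2 } R={ 1 } gives 3/4
step 4: add Red to get BRBR; options L={ 0, 1/2 } R={ 3/4, 1 } gives 5/8
step 5: add Blue to get BRBRB; options L={ 0, 1/2, 5/8 } R={ 3/4, 1 } gives 11/16
step 6: add Red to get BRBRBR; options L={ 0, 1/2, 5/8 } R={ 11/16, 3/4, 1 } gives 21/32
step 7: add Blue to get BRBRBRB; options L={ 0, 1/2, 5/8, 21/32 } R={ 11/16, 3/4, 1 } gives 43/64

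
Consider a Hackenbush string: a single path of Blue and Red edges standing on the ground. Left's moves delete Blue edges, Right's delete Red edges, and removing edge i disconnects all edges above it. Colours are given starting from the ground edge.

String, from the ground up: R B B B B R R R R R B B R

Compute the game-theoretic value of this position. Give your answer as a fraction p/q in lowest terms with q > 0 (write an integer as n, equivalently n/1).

Recurse on prefixes of the 13-edge string R B B B B R R R R R B B R:
step 1: add R to get R; options L={ (no moves) } R={ 0 } = -1
step 2: add B to get RB; options L={ -1 } R={ 0 } = -1/2
step 3: add B to get RBB; options L={ -1 -1/2 } R={ 0 } = -1/4
step 4: add B to get RBBB; options L={ -1 -1/2 -1/4 } R={ 0 } = -1/8
step 5: add B to get RBBBB; options L={ -1 -1/2 -1/4 -1/8 } R={ 0 } = -1/16
step 6: add R to get RBBBBR; options L={ -1 -1/2 -1/4 -1/8 } R={ -1/16 0 } = -3/32
step 7: add R to get RBBBBRR; options L={ -1 -1/2 -1/4 -1/8 } R={ -3/32 -1/16 0 } = -7/64
step 8: add R to get RBBBBRRR; options L={ -1 -1/2 -1/4 -1/8 } R={ -7/64 -3/32 -1/16 0 } = -15/128
step 9: add R to get RBBBBRRRR; options L={ -1 -1/2 -1/4 -1/8 } R={ -15/128 -7/64 -3/32 -1/16 0 } = -31/256
step 10: add R to get RBBBBRRRRR; options L={ -1 -1/2 -1/4 -1/8 } R={ -31/256 -15/128 -7/64 -3/32 -1/16 0 } = -63/512
step 11: add B to get RBBBBRRRRRB; options L={ -1 -1/2 -1/4 -1/8 -63/512 } R={ -31/256 -15/128 -7/64 -3/32 -1/16 0 } = -125/1024
step 12: add B to get RBBBBRRRRRBB; options L={ -1 -1/2 -1/4 -1/8 -63/512 -125/1024 } R={ -31/256 -15/128 -7/64 -3/32 -1/16 0 } = -249/2048
step 13: add R to get RBBBBRRRRRBBR; options L={ -1 -1/2 -1/4 -1/8 -63/512 -125/1024 } R={ -249/2048 -31/256 -15/128 -7/64 -3/32 -1/16 0 } = -499/4096

-499/4096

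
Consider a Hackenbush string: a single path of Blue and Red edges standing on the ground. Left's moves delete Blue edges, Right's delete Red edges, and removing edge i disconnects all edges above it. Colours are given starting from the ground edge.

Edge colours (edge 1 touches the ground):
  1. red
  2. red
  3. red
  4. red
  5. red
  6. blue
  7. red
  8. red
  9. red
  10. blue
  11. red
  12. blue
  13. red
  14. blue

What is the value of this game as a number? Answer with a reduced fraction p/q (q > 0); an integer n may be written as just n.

Recurse on prefixes of the 14-edge string red red red red red blue red red red blue red blue red blue:
val_1 [r]  L=[]  R=[0]  — -1
val_2 [rr]  L=[]  R=[-1,0]  — -2
val_3 [rrr]  L=[]  R=[-2,-1,0]  — -3
val_4 [rrrr]  L=[]  R=[-3,-2,-1,0]  — -4
val_5 [rrrrr]  L=[]  R=[-4,-3,-2,-1,0]  — -5
val_6 [rrrrrb]  L=[-5]  R=[-4,-3,-2,-1,0]  — -9/2
val_7 [rrrrrbr]  L=[-5]  R=[-9/2,-4,-3,-2,-1,0]  — -19/4
val_8 [rrrrrbrr]  L=[-5]  R=[-19/4,-9/2,-4,-3,-2,-1,0]  — -39/8
val_9 [rrrrrbrrr]  L=[-5]  R=[-39/8,-19/4,-9/2,-4,-3,-2,-1,0]  — -79/16
val_10 [rrrrrbrrrb]  L=[-5,-79/16]  R=[-39/8,-19/4,-9/2,-4,-3,-2,-1,0]  — -157/32
val_11 [rrrrrbrrrbr]  L=[-5,-79/16]  R=[-157/32,-39/8,-19/4,-9/2,-4,-3,-2,-1,0]  — -315/64
val_12 [rrrrrbrrrbrb]  L=[-5,-79/16,-315/64]  R=[-157/32,-39/8,-19/4,-9/2,-4,-3,-2,-1,0]  — -629/128
val_13 [rrrrrbrrrbrbr]  L=[-5,-79/16,-315/64]  R=[-629/128,-157/32,-39/8,-19/4,-9/2,-4,-3,-2,-1,0]  — -1259/256
val_14 [rrrrrbrrrbrbrb]  L=[-5,-79/16,-315/64,-1259/256]  R=[-629/128,-157/32,-39/8,-19/4,-9/2,-4,-3,-2,-1,0]  — -2517/512

-2517/512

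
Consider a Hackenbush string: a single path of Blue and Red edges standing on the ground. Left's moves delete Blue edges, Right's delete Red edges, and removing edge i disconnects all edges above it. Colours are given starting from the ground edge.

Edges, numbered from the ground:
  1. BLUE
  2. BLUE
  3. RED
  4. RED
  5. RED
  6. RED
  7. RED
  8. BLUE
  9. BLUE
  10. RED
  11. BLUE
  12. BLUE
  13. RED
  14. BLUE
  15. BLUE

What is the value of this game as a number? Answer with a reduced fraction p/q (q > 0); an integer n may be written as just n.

8631/8192

Prefix values for BLUE BLUE RED RED RED RED RED BLUE BLUE RED BLUE BLUE RED BLUE BLUE via {L|R} + simplicity:
step 1: add BLUE to get B; options L={ 0 } R={ (no moves) } ⇒ 1
step 2: add BLUE to get BB; options L={ 0 1 } R={ (no moves) } ⇒ 2
step 3: add RED to get BBR; options L={ 0 1 } R={ 2 } ⇒ 3/2
step 4: add RED to get BBRR; options L={ 0 1 } R={ 3/2 2 } ⇒ 5/4
step 5: add RED to get BBRRR; options L={ 0 1 } R={ 5/4 3/2 2 } ⇒ 9/8
step 6: add RED to get BBRRRR; options L={ 0 1 } R={ 9/8 5/4 3/2 2 } ⇒ 17/16
step 7: add RED to get BBRRRRR; options L={ 0 1 } R={ 17/16 9/8 5/4 3/2 2 } ⇒ 33/32
step 8: add BLUE to get BBRRRRRB; options L={ 0 1 33/32 } R={ 17/16 9/8 5/4 3/2 2 } ⇒ 67/64
step 9: add BLUE to get BBRRRRRBB; options L={ 0 1 33/32 67/64 } R={ 17/16 9/8 5/4 3/2 2 } ⇒ 135/128
step 10: add RED to get BBRRRRRBBR; options L={ 0 1 33/32 67/64 } R={ 135/128 17/16 9/8 5/4 3/2 2 } ⇒ 269/256
step 11: add BLUE to get BBRRRRRBBRB; options L={ 0 1 33/32 67/64 269/256 } R={ 135/128 17/16 9/8 5/4 3/2 2 } ⇒ 539/512
step 12: add BLUE to get BBRRRRRBBRBB; options L={ 0 1 33/32 67/64 269/256 539/512 } R={ 135/128 17/16 9/8 5/4 3/2 2 } ⇒ 1079/1024
step 13: add RED to get BBRRRRRBBRBBR; options L={ 0 1 33/32 67/64 269/256 539/512 } R={ 1079/1024 135/128 17/16 9/8 5/4 3/2 2 } ⇒ 2157/2048
step 14: add BLUE to get BBRRRRRBBRBBRB; options L={ 0 1 33/32 67/64 269/256 539/512 2157/2048 } R={ 1079/1024 135/128 17/16 9/8 5/4 3/2 2 } ⇒ 4315/4096
step 15: add BLUE to get BBRRRRRBBRBBRBB; options L={ 0 1 33/32 67/64 269/256 539/512 2157/2048 4315/4096 } R={ 1079/1024 135/128 17/16 9/8 5/4 3/2 2 } ⇒ 8631/8192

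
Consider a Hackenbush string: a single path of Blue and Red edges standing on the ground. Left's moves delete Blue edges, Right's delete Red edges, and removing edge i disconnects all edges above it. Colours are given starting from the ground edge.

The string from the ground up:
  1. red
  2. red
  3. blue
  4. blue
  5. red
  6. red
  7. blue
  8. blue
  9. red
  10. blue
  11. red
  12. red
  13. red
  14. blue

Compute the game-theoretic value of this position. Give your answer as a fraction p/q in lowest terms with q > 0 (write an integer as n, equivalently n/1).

g_1 [r]  L=[—]  R=[0]  => -1
g_2 [rr]  L=[—]  R=[-1 0]  => -2
g_3 [rrb]  L=[-2]  R=[-1 0]  => -3/2
g_4 [rrbb]  L=[-2 -3/2]  R=[-1 0]  => -5/4
g_5 [rrbbr]  L=[-2 -3/2]  R=[-5/4 -1 0]  => -11/8
g_6 [rrbbrr]  L=[-2 -3/2]  R=[-11/8 -5/4 -1 0]  => -23/16
g_7 [rrbbrrb]  L=[-2 -3/2 -23/16]  R=[-11/8 -5/4 -1 0]  => -45/32
g_8 [rrbbrrbb]  L=[-2 -3/2 -23/16 -45/32]  R=[-11/8 -5/4 -1 0]  => -89/64
g_9 [rrbbrrbbr]  L=[-2 -3/2 -23/16 -45/32]  R=[-89/64 -11/8 -5/4 -1 0]  => -179/128
g_10 [rrbbrrbbrb]  L=[-2 -3/2 -23/16 -45/32 -179/128]  R=[-89/64 -11/8 -5/4 -1 0]  => -357/256
g_11 [rrbbrrbbrbr]  L=[-2 -3/2 -23/16 -45/32 -179/128]  R=[-357/256 -89/64 -11/8 -5/4 -1 0]  => -715/512
g_12 [rrbbrrbbrbrr]  L=[-2 -3/2 -23/16 -45/32 -179/128]  R=[-715/512 -357/256 -89/64 -11/8 -5/4 -1 0]  => -1431/1024
g_13 [rrbbrrbbrbrrr]  L=[-2 -3/2 -23/16 -45/32 -179/128]  R=[-1431/1024 -715/512 -357/256 -89/64 -11/8 -5/4 -1 0]  => -2863/2048
g_14 [rrbbrrbbrbrrrb]  L=[-2 -3/2 -23/16 -45/32 -179/128 -2863/2048]  R=[-1431/1024 -715/512 -357/256 -89/64 -11/8 -5/4 -1 0]  => -5725/4096

-5725/4096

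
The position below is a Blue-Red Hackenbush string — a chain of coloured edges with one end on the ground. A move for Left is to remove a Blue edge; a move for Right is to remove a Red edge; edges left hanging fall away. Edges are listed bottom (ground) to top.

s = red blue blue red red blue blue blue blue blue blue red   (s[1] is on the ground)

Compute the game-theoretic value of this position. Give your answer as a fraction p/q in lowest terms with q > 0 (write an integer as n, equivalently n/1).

Prefix values for red blue blue red red blue blue blue blue blue blue red via {L|R} + simplicity:
edge 1 of 12 (red): { · | 0 } => -1
edge 2 of 12 (blue): { -1 | 0 } => -1/2
edge 3 of 12 (blue): { -1,-1/2 | 0 } => -1/4
edge 4 of 12 (red): { -1,-1/2 | -1/4,0 } => -3/8
edge 5 of 12 (red): { -1,-1/2 | -3/8,-1/4,0 } => -7/16
edge 6 of 12 (blue): { -1,-1/2,-7/16 | -3/8,-1/4,0 } => -13/32
edge 7 of 12 (blue): { -1,-1/2,-7/16,-13/32 | -3/8,-1/4,0 } => -25/64
edge 8 of 12 (blue): { -1,-1/2,-7/16,-13/32,-25/64 | -3/8,-1/4,0 } => -49/128
edge 9 of 12 (blue): { -1,-1/2,-7/16,-13/32,-25/64,-49/128 | -3/8,-1/4,0 } => -97/256
edge 10 of 12 (blue): { -1,-1/2,-7/16,-13/32,-25/64,-49/128,-97/256 | -3/8,-1/4,0 } => -193/512
edge 11 of 12 (blue): { -1,-1/2,-7/16,-13/32,-25/64,-49/128,-97/256,-193/512 | -3/8,-1/4,0 } => -385/1024
edge 12 of 12 (red): { -1,-1/2,-7/16,-13/32,-25/64,-49/128,-97/256,-193/512 | -385/1024,-3/8,-1/4,0 } => -771/2048

-771/2048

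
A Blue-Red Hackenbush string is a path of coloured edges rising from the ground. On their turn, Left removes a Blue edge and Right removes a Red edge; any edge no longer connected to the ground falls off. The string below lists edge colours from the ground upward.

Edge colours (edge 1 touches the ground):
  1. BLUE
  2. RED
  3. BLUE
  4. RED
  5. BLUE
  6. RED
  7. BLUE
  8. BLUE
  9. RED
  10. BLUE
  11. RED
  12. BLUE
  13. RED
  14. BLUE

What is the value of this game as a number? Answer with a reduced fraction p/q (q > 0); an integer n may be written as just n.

Build value(s[:k]) for k = 1..14, string s = BLUE RED BLUE RED BLUE RED BLUE BLUE RED BLUE RED BLUE RED BLUE.
B: Left { 0 }, Right { — } => simplest 1
BR: Left { 0 }, Right { 1 } => simplest 1/2
BRB: Left { 0; 1/2 }, Right { 1 } => simplest 3/4
BRBR: Left { 0; 1/2 }, Right { 3/4; 1 } => simplest 5/8
BRBRB: Left { 0; 1/2; 5/8 }, Right { 3/4; 1 } => simplest 11/16
BRBRBR: Left { 0; 1/2; 5/8 }, Right { 11/16; 3/4; 1 } => simplest 21/32
BRBRBRB: Left { 0; 1/2; 5/8; 21/32 }, Right { 11/16; 3/4; 1 } => simplest 43/64
BRBRBRBB: Left { 0; 1/2; 5/8; 21/32; 43/64 }, Right { 11/16; 3/4; 1 } => simplest 87/128
BRBRBRBBR: Left { 0; 1/2; 5/8; 21/32; 43/64 }, Right { 87/128; 11/16; 3/4; 1 } => simplest 173/256
BRBRBRBBRB: Left { 0; 1/2; 5/8; 21/32; 43/64; 173/256 }, Right { 87/128; 11/16; 3/4; 1 } => simplest 347/512
BRBRBRBBRBR: Left { 0; 1/2; 5/8; 21/32; 43/64; 173/256 }, Right { 347/512; 87/128; 11/16; 3/4; 1 } => simplest 693/1024
BRBRBRBBRBRB: Left { 0; 1/2; 5/8; 21/32; 43/64; 173/256; 693/1024 }, Right { 347/512; 87/128; 11/16; 3/4; 1 } => simplest 1387/2048
BRBRBRBBRBRBR: Left { 0; 1/2; 5/8; 21/32; 43/64; 173/256; 693/1024 }, Right { 1387/2048; 347/512; 87/128; 11/16; 3/4; 1 } => simplest 2773/4096
BRBRBRBBRBRBRB: Left { 0; 1/2; 5/8; 21/32; 43/64; 173/256; 693/1024; 2773/4096 }, Right { 1387/2048; 347/512; 87/128; 11/16; 3/4; 1 } => simplest 5547/8192

5547/8192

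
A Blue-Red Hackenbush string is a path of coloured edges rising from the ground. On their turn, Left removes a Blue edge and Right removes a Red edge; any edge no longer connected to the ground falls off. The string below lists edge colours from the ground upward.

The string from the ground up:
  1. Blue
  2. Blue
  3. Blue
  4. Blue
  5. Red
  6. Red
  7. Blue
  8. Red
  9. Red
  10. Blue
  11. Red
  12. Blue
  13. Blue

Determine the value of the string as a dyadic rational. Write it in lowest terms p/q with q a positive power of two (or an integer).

1 of 13 · B · max L 0 · min R +∞ gives 1
2 of 13 · BB · max L 1 · min R +∞ gives 2
3 of 13 · BBB · max L 2 · min R +∞ gives 3
4 of 13 · BBBB · max L 3 · min R +∞ gives 4
5 of 13 · BBBBR · max L 3 · min R 4 gives 7/2
6 of 13 · BBBBRR · max L 3 · min R 7/2 gives 13/4
7 of 13 · BBBBRRB · max L 13/4 · min R 7/2 gives 27/8
8 of 13 · BBBBRRBR · max L 13/4 · min R 27/8 gives 53/16
9 of 13 · BBBBRRBRR · max L 13/4 · min R 53/16 gives 105/32
10 of 13 · BBBBRRBRRB · max L 105/32 · min R 53/16 gives 211/64
11 of 13 · BBBBRRBRRBR · max L 105/32 · min R 211/64 gives 421/128
12 of 13 · BBBBRRBRRBRB · max L 421/128 · min R 211/64 gives 843/256
13 of 13 · BBBBRRBRRBRBB · max L 843/256 · min R 211/64 gives 1687/512

1687/512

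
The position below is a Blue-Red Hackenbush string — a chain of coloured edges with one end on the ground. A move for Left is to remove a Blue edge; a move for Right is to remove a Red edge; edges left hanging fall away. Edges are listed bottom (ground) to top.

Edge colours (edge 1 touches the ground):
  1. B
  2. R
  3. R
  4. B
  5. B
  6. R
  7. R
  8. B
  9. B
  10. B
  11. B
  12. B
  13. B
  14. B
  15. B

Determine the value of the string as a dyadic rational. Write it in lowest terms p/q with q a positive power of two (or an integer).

Recurse on prefixes of the 15-edge string B R R B B R R B B B B B B B B:
edge 1 of 15 (B): { 0 | (no moves) } so 1
edge 2 of 15 (R): { 0 | 1 } so 1/2
edge 3 of 15 (R): { 0 | 1/2,1 } so 1/4
edge 4 of 15 (B): { 0,1/4 | 1/2,1 } so 3/8
edge 5 of 15 (B): { 0,1/4,3/8 | 1/2,1 } so 7/16
edge 6 of 15 (R): { 0,1/4,3/8 | 7/16,1/2,1 } so 13/32
edge 7 of 15 (R): { 0,1/4,3/8 | 13/32,7/16,1/2,1 } so 25/64
edge 8 of 15 (B): { 0,1/4,3/8,25/64 | 13/32,7/16,1/2,1 } so 51/128
edge 9 of 15 (B): { 0,1/4,3/8,25/64,51/128 | 13/32,7/16,1/2,1 } so 103/256
edge 10 of 15 (B): { 0,1/4,3/8,25/64,51/128,103/256 | 13/32,7/16,1/2,1 } so 207/512
edge 11 of 15 (B): { 0,1/4,3/8,25/64,51/128,103/256,207/512 | 13/32,7/16,1/2,1 } so 415/1024
edge 12 of 15 (B): { 0,1/4,3/8,25/64,51/128,103/256,207/512,415/1024 | 13/32,7/16,1/2,1 } so 831/2048
edge 13 of 15 (B): { 0,1/4,3/8,25/64,51/128,103/256,207/512,415/1024,831/2048 | 13/32,7/16,1/2,1 } so 1663/4096
edge 14 of 15 (B): { 0,1/4,3/8,25/64,51/128,103/256,207/512,415/1024,831/2048,1663/4096 | 13/32,7/16,1/2,1 } so 3327/8192
edge 15 of 15 (B): { 0,1/4,3/8,25/64,51/128,103/256,207/512,415/1024,831/2048,1663/4096,3327/8192 | 13/32,7/16,1/2,1 } so 6655/16384

6655/16384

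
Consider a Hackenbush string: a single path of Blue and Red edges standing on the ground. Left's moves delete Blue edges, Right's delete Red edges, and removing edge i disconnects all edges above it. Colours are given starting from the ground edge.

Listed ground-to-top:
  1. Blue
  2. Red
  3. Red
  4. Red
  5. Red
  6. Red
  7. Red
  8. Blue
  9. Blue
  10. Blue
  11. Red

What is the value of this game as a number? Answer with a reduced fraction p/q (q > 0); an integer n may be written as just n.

B: Left { 0 }, Right {  } ⇒ simplest 1
BR: Left { 0 }, Right { 1 } ⇒ simplest 1/2
BRR: Left { 0 }, Right { 1/2 1 } ⇒ simplest 1/4
BRRR: Left { 0 }, Right { 1/4 1/2 1 } ⇒ simplest 1/8
BRRRR: Left { 0 }, Right { 1/8 1/4 1/2 1 } ⇒ simplest 1/16
BRRRRR: Left { 0 }, Right { 1/16 1/8 1/4 1/2 1 } ⇒ simplest 1/32
BRRRRRR: Left { 0 }, Right { 1/32 1/16 1/8 1/4 1/2 1 } ⇒ simplest 1/64
BRRRRRRB: Left { 0 1/64 }, Right { 1/32 1/16 1/8 1/4 1/2 1 } ⇒ simplest 3/128
BRRRRRRBB: Left { 0 1/64 3/128 }, Right { 1/32 1/16 1/8 1/4 1/2 1 } ⇒ simplest 7/256
BRRRRRRBBB: Left { 0 1/64 3/128 7/256 }, Right { 1/32 1/16 1/8 1/4 1/2 1 } ⇒ simplest 15/512
BRRRRRRBBBR: Left { 0 1/64 3/128 7/256 }, Right { 15/512 1/32 1/16 1/8 1/4 1/2 1 } ⇒ simplest 29/1024

29/1024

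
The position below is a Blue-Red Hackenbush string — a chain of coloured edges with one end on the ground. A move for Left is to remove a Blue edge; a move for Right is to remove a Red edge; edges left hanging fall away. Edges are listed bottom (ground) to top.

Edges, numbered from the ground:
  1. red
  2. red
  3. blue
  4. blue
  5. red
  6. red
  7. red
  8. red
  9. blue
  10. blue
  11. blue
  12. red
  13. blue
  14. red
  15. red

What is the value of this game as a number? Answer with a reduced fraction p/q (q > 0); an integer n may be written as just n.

Prefix values for red red blue blue red red red red blue blue blue red blue red red via {L|R} + simplicity:
1 of 15 · r · max L −∞ · min R 0 gives -1
2 of 15 · rr · max L −∞ · min R -1 gives -2
3 of 15 · rrb · max L -2 · min R -1 gives -3/2
4 of 15 · rrbb · max L -3/2 · min R -1 gives -5/4
5 of 15 · rrbbr · max L -3/2 · min R -5/4 gives -11/8
6 of 15 · rrbbrr · max L -3/2 · min R -11/8 gives -23/16
7 of 15 · rrbbrrr · max L -3/2 · min R -23/16 gives -47/32
8 of 15 · rrbbrrrr · max L -3/2 · min R -47/32 gives -95/64
9 of 15 · rrbbrrrrb · max L -95/64 · min R -47/32 gives -189/128
10 of 15 · rrbbrrrrbb · max L -189/128 · min R -47/32 gives -377/256
11 of 15 · rrbbrrrrbbb · max L -377/256 · min R -47/32 gives -753/512
12 of 15 · rrbbrrrrbbbr · max L -377/256 · min R -753/512 gives -1507/1024
13 of 15 · rrbbrrrrbbbrb · max L -1507/1024 · min R -753/512 gives -3013/2048
14 of 15 · rrbbrrrrbbbrbr · max L -1507/1024 · min R -3013/2048 gives -6027/4096
15 of 15 · rrbbrrrrbbbrbrr · max L -1507/1024 · min R -6027/4096 gives -12055/8192

-12055/8192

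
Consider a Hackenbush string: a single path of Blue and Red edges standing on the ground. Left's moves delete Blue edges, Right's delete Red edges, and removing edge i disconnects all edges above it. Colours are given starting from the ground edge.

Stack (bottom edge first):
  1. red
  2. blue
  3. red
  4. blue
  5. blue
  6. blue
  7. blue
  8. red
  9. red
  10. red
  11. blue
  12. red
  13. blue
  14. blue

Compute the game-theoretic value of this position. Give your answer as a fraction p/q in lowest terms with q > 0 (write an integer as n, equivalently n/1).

r: Left { · }, Right { 0 } → simplest -1
rb: Left { -1 }, Right { 0 } → simplest -1/2
rbr: Left { -1 }, Right { -1/2; 0 } → simplest -3/4
rbrb: Left { -1; -3/4 }, Right { -1/2; 0 } → simplest -5/8
rbrbb: Left { -1; -3/4; -5/8 }, Right { -1/2; 0 } → simplest -9/16
rbrbbb: Left { -1; -3/4; -5/8; -9/16 }, Right { -1/2; 0 } → simplest -17/32
rbrbbbb: Left { -1; -3/4; -5/8; -9/16; -17/32 }, Right { -1/2; 0 } → simplest -33/64
rbrbbbbr: Left { -1; -3/4; -5/8; -9/16; -17/32 }, Right { -33/64; -1/2; 0 } → simplest -67/128
rbrbbbbrr: Left { -1; -3/4; -5/8; -9/16; -17/32 }, Right { -67/128; -33/64; -1/2; 0 } → simplest -135/256
rbrbbbbrrr: Left { -1; -3/4; -5/8; -9/16; -17/32 }, Right { -135/256; -67/128; -33/64; -1/2; 0 } → simplest -271/512
rbrbbbbrrrb: Left { -1; -3/4; -5/8; -9/16; -17/32; -271/512 }, Right { -135/256; -67/128; -33/64; -1/2; 0 } → simplest -541/1024
rbrbbbbrrrbr: Left { -1; -3/4; -5/8; -9/16; -17/32; -271/512 }, Right { -541/1024; -135/256; -67/128; -33/64; -1/2; 0 } → simplest -1083/2048
rbrbbbbrrrbrb: Left { -1; -3/4; -5/8; -9/16; -17/32; -271/512; -1083/2048 }, Right { -541/1024; -135/256; -67/128; -33/64; -1/2; 0 } → simplest -2165/4096
rbrbbbbrrrbrbb: Left { -1; -3/4; -5/8; -9/16; -17/32; -271/512; -1083/2048; -2165/4096 }, Right { -541/1024; -135/256; -67/128; -33/64; -1/2; 0 } → simplest -4329/8192

-4329/8192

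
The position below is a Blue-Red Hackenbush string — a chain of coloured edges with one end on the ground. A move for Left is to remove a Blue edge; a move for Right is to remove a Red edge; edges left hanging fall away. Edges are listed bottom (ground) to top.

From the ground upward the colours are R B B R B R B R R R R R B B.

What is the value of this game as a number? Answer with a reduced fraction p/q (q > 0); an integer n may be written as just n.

-2809/8192

Prefix values for R B B R B R B R R R R R B B via {L|R} + simplicity:
edge 1 of 14 (R): {  | 0 } — -1
edge 2 of 14 (B): { -1 | 0 } — -1/2
edge 3 of 14 (B): { -1,-1/2 | 0 } — -1/4
edge 4 of 14 (R): { -1,-1/2 | -1/4,0 } — -3/8
edge 5 of 14 (B): { -1,-1/2,-3/8 | -1/4,0 } — -5/16
edge 6 of 14 (R): { -1,-1/2,-3/8 | -5/16,-1/4,0 } — -11/32
edge 7 of 14 (B): { -1,-1/2,-3/8,-11/32 | -5/16,-1/4,0 } — -21/64
edge 8 of 14 (R): { -1,-1/2,-3/8,-11/32 | -21/64,-5/16,-1/4,0 } — -43/128
edge 9 of 14 (R): { -1,-1/2,-3/8,-11/32 | -43/128,-21/64,-5/16,-1/4,0 } — -87/256
edge 10 of 14 (R): { -1,-1/2,-3/8,-11/32 | -87/256,-43/128,-21/64,-5/16,-1/4,0 } — -175/512
edge 11 of 14 (R): { -1,-1/2,-3/8,-11/32 | -175/512,-87/256,-43/128,-21/64,-5/16,-1/4,0 } — -351/1024
edge 12 of 14 (R): { -1,-1/2,-3/8,-11/32 | -351/1024,-175/512,-87/256,-43/128,-21/64,-5/16,-1/4,0 } — -703/2048
edge 13 of 14 (B): { -1,-1/2,-3/8,-11/32,-703/2048 | -351/1024,-175/512,-87/256,-43/128,-21/64,-5/16,-1/4,0 } — -1405/4096
edge 14 of 14 (B): { -1,-1/2,-3/8,-11/32,-703/2048,-1405/4096 | -351/1024,-175/512,-87/256,-43/128,-21/64,-5/16,-1/4,0 } — -2809/8192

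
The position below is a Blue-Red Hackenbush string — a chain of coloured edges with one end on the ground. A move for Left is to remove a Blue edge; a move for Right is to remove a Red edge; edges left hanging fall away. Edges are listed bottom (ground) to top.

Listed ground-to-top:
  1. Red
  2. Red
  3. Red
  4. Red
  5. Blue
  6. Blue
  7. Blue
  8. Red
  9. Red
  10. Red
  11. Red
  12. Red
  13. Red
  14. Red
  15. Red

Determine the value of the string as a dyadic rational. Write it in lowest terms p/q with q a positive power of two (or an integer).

Prefix values for Red Red Red Red Blue Blue Blue Red Red Red Red Red Red Red Red via {L|R} + simplicity:
1 of 15 · R · max L −∞ · min R 0 so -1
2 of 15 · RR · max L −∞ · min R -1 so -2
3 of 15 · RRR · max L −∞ · min R -2 so -3
4 of 15 · RRRR · max L −∞ · min R -3 so -4
5 of 15 · RRRRB · max L -4 · min R -3 so -7/2
6 of 15 · RRRRBB · max L -7/2 · min R -3 so -13/4
7 of 15 · RRRRBBB · max L -13/4 · min R -3 so -25/8
8 of 15 · RRRRBBBR · max L -13/4 · min R -25/8 so -51/16
9 of 15 · RRRRBBBRR · max L -13/4 · min R -51/16 so -103/32
10 of 15 · RRRRBBBRRR · max L -13/4 · min R -103/32 so -207/64
11 of 15 · RRRRBBBRRRR · max L -13/4 · min R -207/64 so -415/128
12 of 15 · RRRRBBBRRRRR · max L -13/4 · min R -415/128 so -831/256
13 of 15 · RRRRBBBRRRRRR · max L -13/4 · min R -831/256 so -1663/512
14 of 15 · RRRRBBBRRRRRRR · max L -13/4 · min R -1663/512 so -3327/1024
15 of 15 · RRRRBBBRRRRRRRR · max L -13/4 · min R -3327/1024 so -6655/2048

-6655/2048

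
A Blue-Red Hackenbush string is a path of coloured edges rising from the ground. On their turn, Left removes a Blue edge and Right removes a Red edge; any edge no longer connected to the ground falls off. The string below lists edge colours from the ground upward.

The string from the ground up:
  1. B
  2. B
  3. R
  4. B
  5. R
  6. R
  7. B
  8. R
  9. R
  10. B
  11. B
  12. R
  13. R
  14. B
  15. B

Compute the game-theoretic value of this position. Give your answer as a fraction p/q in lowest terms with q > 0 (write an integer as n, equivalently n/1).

Recurse on prefixes of the 15-edge string B B R B R R B R R B B R R B B:
1 of 15 · B · max L 0 · min R +∞ => 1
2 of 15 · BB · max L 1 · min R +∞ => 2
3 of 15 · BBR · max L 1 · min R 2 => 3/2
4 of 15 · BBRB · max L 3/2 · min R 2 => 7/4
5 of 15 · BBRBR · max L 3/2 · min R 7/4 => 13/8
6 of 15 · BBRBRR · max L 3/2 · min R 13/8 => 25/16
7 of 15 · BBRBRRB · max L 25/16 · min R 13/8 => 51/32
8 of 15 · BBRBRRBR · max L 25/16 · min R 51/32 => 101/64
9 of 15 · BBRBRRBRR · max L 25/16 · min R 101/64 => 201/128
10 of 15 · BBRBRRBRRB · max L 201/128 · min R 101/64 => 403/256
11 of 15 · BBRBRRBRRBB · max L 403/256 · min R 101/64 => 807/512
12 of 15 · BBRBRRBRRBBR · max L 403/256 · min R 807/512 => 1613/1024
13 of 15 · BBRBRRBRRBBRR · max L 403/256 · min R 1613/1024 => 3225/2048
14 of 15 · BBRBRRBRRBBRRB · max L 3225/2048 · min R 1613/1024 => 6451/4096
15 of 15 · BBRBRRBRRBBRRBB · max L 6451/4096 · min R 1613/1024 => 12903/8192

12903/8192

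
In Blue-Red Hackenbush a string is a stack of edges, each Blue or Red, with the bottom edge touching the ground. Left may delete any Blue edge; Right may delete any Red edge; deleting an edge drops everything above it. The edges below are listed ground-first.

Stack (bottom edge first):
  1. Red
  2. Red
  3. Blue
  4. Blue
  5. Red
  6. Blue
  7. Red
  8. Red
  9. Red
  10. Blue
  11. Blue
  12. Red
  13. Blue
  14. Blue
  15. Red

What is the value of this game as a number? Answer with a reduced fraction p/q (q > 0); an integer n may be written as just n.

G(R) = { ∅ | 0 } → -1
G(RR) = { ∅ | -1 0 } → -2
G(RRB) = { -2 | -1 0 } → -3/2
G(RRBB) = { -2 -3/2 | -1 0 } → -5/4
G(RRBBR) = { -2 -3/2 | -5/4 -1 0 } → -11/8
G(RRBBRB) = { -2 -3/2 -11/8 | -5/4 -1 0 } → -21/16
G(RRBBRBR) = { -2 -3/2 -11/8 | -21/16 -5/4 -1 0 } → -43/32
G(RRBBRBRR) = { -2 -3/2 -11/8 | -43/32 -21/16 -5/4 -1 0 } → -87/64
G(RRBBRBRRR) = { -2 -3/2 -11/8 | -87/64 -43/32 -21/16 -5/4 -1 0 } → -175/128
G(RRBBRBRRRB) = { -2 -3/2 -11/8 -175/128 | -87/64 -43/32 -21/16 -5/4 -1 0 } → -349/256
G(RRBBRBRRRBB) = { -2 -3/2 -11/8 -175/128 -349/256 | -87/64 -43/32 -21/16 -5/4 -1 0 } → -697/512
G(RRBBRBRRRBBR) = { -2 -3/2 -11/8 -175/128 -349/256 | -697/512 -87/64 -43/32 -21/16 -5/4 -1 0 } → -1395/1024
G(RRBBRBRRRBBRB) = { -2 -3/2 -11/8 -175/128 -349/256 -1395/1024 | -697/512 -87/64 -43/32 -21/16 -5/4 -1 0 } → -2789/2048
G(RRBBRBRRRBBRBB) = { -2 -3/2 -11/8 -175/128 -349/256 -1395/1024 -2789/2048 | -697/512 -87/64 -43/32 -21/16 -5/4 -1 0 } → -5577/4096
G(RRBBRBRRRBBRBBR) = { -2 -3/2 -11/8 -175/128 -349/256 -1395/1024 -2789/2048 | -5577/4096 -697/512 -87/64 -43/32 -21/16 -5/4 -1 0 } → -11155/8192

-11155/8192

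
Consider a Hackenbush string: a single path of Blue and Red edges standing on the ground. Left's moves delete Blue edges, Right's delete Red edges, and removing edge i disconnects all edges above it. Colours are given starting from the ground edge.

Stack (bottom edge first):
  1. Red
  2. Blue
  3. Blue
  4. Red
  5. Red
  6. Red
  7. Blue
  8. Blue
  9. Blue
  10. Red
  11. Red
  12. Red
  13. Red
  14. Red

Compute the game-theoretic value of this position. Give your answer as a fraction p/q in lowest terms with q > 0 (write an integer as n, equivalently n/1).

-3647/8192

R: Left { · }, Right { 0 } — simplest -1
RB: Left { -1 }, Right { 0 } — simplest -1/2
RBB: Left { -1, -1/2 }, Right { 0 } — simplest -1/4
RBBR: Left { -1, -1/2 }, Right { -1/4, 0 } — simplest -3/8
RBBRR: Left { -1, -1/2 }, Right { -3/8, -1/4, 0 } — simplest -7/16
RBBRRR: Left { -1, -1/2 }, Right { -7/16, -3/8, -1/4, 0 } — simplest -15/32
RBBRRRB: Left { -1, -1/2, -15/32 }, Right { -7/16, -3/8, -1/4, 0 } — simplest -29/64
RBBRRRBB: Left { -1, -1/2, -15/32, -29/64 }, Right { -7/16, -3/8, -1/4, 0 } — simplest -57/128
RBBRRRBBB: Left { -1, -1/2, -15/32, -29/64, -57/128 }, Right { -7/16, -3/8, -1/4, 0 } — simplest -113/256
RBBRRRBBBR: Left { -1, -1/2, -15/32, -29/64, -57/128 }, Right { -113/256, -7/16, -3/8, -1/4, 0 } — simplest -227/512
RBBRRRBBBRR: Left { -1, -1/2, -15/32, -29/64, -57/128 }, Right { -227/512, -113/256, -7/16, -3/8, -1/4, 0 } — simplest -455/1024
RBBRRRBBBRRR: Left { -1, -1/2, -15/32, -29/64, -57/128 }, Right { -455/1024, -227/512, -113/256, -7/16, -3/8, -1/4, 0 } — simplest -911/2048
RBBRRRBBBRRRR: Left { -1, -1/2, -15/32, -29/64, -57/128 }, Right { -911/2048, -455/1024, -227/512, -113/256, -7/16, -3/8, -1/4, 0 } — simplest -1823/4096
RBBRRRBBBRRRRR: Left { -1, -1/2, -15/32, -29/64, -57/128 }, Right { -1823/4096, -911/2048, -455/1024, -227/512, -113/256, -7/16, -3/8, -1/4, 0 } — simplest -3647/8192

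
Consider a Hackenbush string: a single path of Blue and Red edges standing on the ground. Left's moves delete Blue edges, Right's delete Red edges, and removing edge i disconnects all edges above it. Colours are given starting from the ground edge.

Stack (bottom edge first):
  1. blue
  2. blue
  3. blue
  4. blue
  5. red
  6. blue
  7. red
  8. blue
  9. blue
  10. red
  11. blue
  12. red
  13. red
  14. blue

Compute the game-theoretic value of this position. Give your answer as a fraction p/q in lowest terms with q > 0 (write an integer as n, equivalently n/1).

Prefix values for blue blue blue blue red blue red blue blue red blue red red blue via {L|R} + simplicity:
val_1 [b]  L=[0]  R=[]  gives 1
val_2 [bb]  L=[0 1]  R=[]  gives 2
val_3 [bbb]  L=[0 1 2]  R=[]  gives 3
val_4 [bbbb]  L=[0 1 2 3]  R=[]  gives 4
val_5 [bbbbr]  L=[0 1 2 3]  R=[4]  gives 7/2
val_6 [bbbbrb]  L=[0 1 2 3 7/2]  R=[4]  gives 15/4
val_7 [bbbbrbr]  L=[0 1 2 3 7/2]  R=[15/4 4]  gives 29/8
val_8 [bbbbrbrb]  L=[0 1 2 3 7/2 29/8]  R=[15/4 4]  gives 59/16
val_9 [bbbbrbrbb]  L=[0 1 2 3 7/2 29/8 59/16]  R=[15/4 4]  gives 119/32
val_10 [bbbbrbrbbr]  L=[0 1 2 3 7/2 29/8 59/16]  R=[119/32 15/4 4]  gives 237/64
val_11 [bbbbrbrbbrb]  L=[0 1 2 3 7/2 29/8 59/16 237/64]  R=[119/32 15/4 4]  gives 475/128
val_12 [bbbbrbrbbrbr]  L=[0 1 2 3 7/2 29/8 59/16 237/64]  R=[475/128 119/32 15/4 4]  gives 949/256
val_13 [bbbbrbrbbrbrr]  L=[0 1 2 3 7/2 29/8 59/16 237/64]  R=[949/256 475/128 119/32 15/4 4]  gives 1897/512
val_14 [bbbbrbrbbrbrrb]  L=[0 1 2 3 7/2 29/8 59/16 237/64 1897/512]  R=[949/256 475/128 119/32 15/4 4]  gives 3795/1024

3795/1024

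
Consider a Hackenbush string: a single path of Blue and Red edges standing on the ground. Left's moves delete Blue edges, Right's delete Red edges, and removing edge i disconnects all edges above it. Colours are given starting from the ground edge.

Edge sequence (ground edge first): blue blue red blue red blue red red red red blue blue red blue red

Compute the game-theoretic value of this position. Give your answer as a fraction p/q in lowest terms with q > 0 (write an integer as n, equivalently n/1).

Prefix values for blue blue red blue red blue red red red red blue blue red blue red via {L|R} + simplicity:
1 of 15 · b · max L 0 · min R +∞ => 1
2 of 15 · bb · max L 1 · min R +∞ => 2
3 of 15 · bbr · max L 1 · min R 2 => 3/2
4 of 15 · bbrb · max L 3/2 · min R 2 => 7/4
5 of 15 · bbrbr · max L 3/2 · min R 7/4 => 13/8
6 of 15 · bbrbrb · max L 13/8 · min R 7/4 => 27/16
7 of 15 · bbrbrbr · max L 13/8 · min R 27/16 => 53/32
8 of 15 · bbrbrbrr · max L 13/8 · min R 53/32 => 105/64
9 of 15 · bbrbrbrrr · max L 13/8 · min R 105/64 => 209/128
10 of 15 · bbrbrbrrrr · max L 13/8 · min R 209/128 => 417/256
11 of 15 · bbrbrbrrrrb · max L 417/256 · min R 209/128 => 835/512
12 of 15 · bbrbrbrrrrbb · max L 835/512 · min R 209/128 => 1671/1024
13 of 15 · bbrbrbrrrrbbr · max L 835/512 · min R 1671/1024 => 3341/2048
14 of 15 · bbrbrbrrrrbbrb · max L 3341/2048 · min R 1671/1024 => 6683/4096
15 of 15 · bbrbrbrrrrbbrbr · max L 3341/2048 · min R 6683/4096 => 13365/8192

13365/8192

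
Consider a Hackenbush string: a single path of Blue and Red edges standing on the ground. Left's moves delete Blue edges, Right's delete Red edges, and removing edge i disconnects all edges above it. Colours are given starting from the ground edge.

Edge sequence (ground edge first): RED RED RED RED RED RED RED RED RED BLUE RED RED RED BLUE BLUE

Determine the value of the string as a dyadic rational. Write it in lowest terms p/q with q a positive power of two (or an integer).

v(R) = { · | 0 } gives -1
v(RR) = { · | -1,0 } gives -2
v(RRR) = { · | -2,-1,0 } gives -3
v(RRRR) = { · | -3,-2,-1,0 } gives -4
v(RRRRR) = { · | -4,-3,-2,-1,0 } gives -5
v(RRRRRR) = { · | -5,-4,-3,-2,-1,0 } gives -6
v(RRRRRRR) = { · | -6,-5,-4,-3,-2,-1,0 } gives -7
v(RRRRRRRR) = { · | -7,-6,-5,-4,-3,-2,-1,0 } gives -8
v(RRRRRRRRR) = { · | -8,-7,-6,-5,-4,-3,-2,-1,0 } gives -9
v(RRRRRRRRRB) = { -9 | -8,-7,-6,-5,-4,-3,-2,-1,0 } gives -17/2
v(RRRRRRRRRBR) = { -9 | -17/2,-8,-7,-6,-5,-4,-3,-2,-1,0 } gives -35/4
v(RRRRRRRRRBRR) = { -9 | -35/4,-17/2,-8,-7,-6,-5,-4,-3,-2,-1,0 } gives -71/8
v(RRRRRRRRRBRRR) = { -9 | -71/8,-35/4,-17/2,-8,-7,-6,-5,-4,-3,-2,-1,0 } gives -143/16
v(RRRRRRRRRBRRRB) = { -9,-143/16 | -71/8,-35/4,-17/2,-8,-7,-6,-5,-4,-3,-2,-1,0 } gives -285/32
v(RRRRRRRRRBRRRBB) = { -9,-143/16,-285/32 | -71/8,-35/4,-17/2,-8,-7,-6,-5,-4,-3,-2,-1,0 } gives -569/64

-569/64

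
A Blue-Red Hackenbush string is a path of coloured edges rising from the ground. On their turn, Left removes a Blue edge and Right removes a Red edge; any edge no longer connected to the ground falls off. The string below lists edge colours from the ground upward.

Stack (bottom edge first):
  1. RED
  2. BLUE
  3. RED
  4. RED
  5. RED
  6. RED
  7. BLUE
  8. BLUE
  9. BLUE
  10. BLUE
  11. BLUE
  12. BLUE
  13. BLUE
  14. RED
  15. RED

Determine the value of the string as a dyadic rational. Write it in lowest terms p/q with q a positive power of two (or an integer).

-15367/16384

step 1: add RED to get R; options L={ (no moves) } R={ 0 } = -1
step 2: add BLUE to get RB; options L={ -1 } R={ 0 } = -1/2
step 3: add RED to get RBR; options L={ -1 } R={ -1/2, 0 } = -3/4
step 4: add RED to get RBRR; options L={ -1 } R={ -3/4, -1/2, 0 } = -7/8
step 5: add RED to get RBRRR; options L={ -1 } R={ -7/8, -3/4, -1/2, 0 } = -15/16
step 6: add RED to get RBRRRR; options L={ -1 } R={ -15/16, -7/8, -3/4, -1/2, 0 } = -31/32
step 7: add BLUE to get RBRRRRB; options L={ -1, -31/32 } R={ -15/16, -7/8, -3/4, -1/2, 0 } = -61/64
step 8: add BLUE to get RBRRRRBB; options L={ -1, -31/32, -61/64 } R={ -15/16, -7/8, -3/4, -1/2, 0 } = -121/128
step 9: add BLUE to get RBRRRRBBB; options L={ -1, -31/32, -61/64, -121/128 } R={ -15/16, -7/8, -3/4, -1/2, 0 } = -241/256
step 10: add BLUE to get RBRRRRBBBB; options L={ -1, -31/32, -61/64, -121/128, -241/256 } R={ -15/16, -7/8, -3/4, -1/2, 0 } = -481/512
step 11: add BLUE to get RBRRRRBBBBB; options L={ -1, -31/32, -61/64, -121/128, -241/256, -481/512 } R={ -15/16, -7/8, -3/4, -1/2, 0 } = -961/1024
step 12: add BLUE to get RBRRRRBBBBBB; options L={ -1, -31/32, -61/64, -121/128, -241/256, -481/512, -961/1024 } R={ -15/16, -7/8, -3/4, -1/2, 0 } = -1921/2048
step 13: add BLUE to get RBRRRRBBBBBBB; options L={ -1, -31/32, -61/64, -121/128, -241/256, -481/512, -961/1024, -1921/2048 } R={ -15/16, -7/8, -3/4, -1/2, 0 } = -3841/4096
step 14: add RED to get RBRRRRBBBBBBBR; options L={ -1, -31/32, -61/64, -121/128, -241/256, -481/512, -961/1024, -1921/2048 } R={ -3841/4096, -15/16, -7/8, -3/4, -1/2, 0 } = -7683/8192
step 15: add RED to get RBRRRRBBBBBBBRR; options L={ -1, -31/32, -61/64, -121/128, -241/256, -481/512, -961/1024, -1921/2048 } R={ -7683/8192, -3841/4096, -15/16, -7/8, -3/4, -1/2, 0 } = -15367/16384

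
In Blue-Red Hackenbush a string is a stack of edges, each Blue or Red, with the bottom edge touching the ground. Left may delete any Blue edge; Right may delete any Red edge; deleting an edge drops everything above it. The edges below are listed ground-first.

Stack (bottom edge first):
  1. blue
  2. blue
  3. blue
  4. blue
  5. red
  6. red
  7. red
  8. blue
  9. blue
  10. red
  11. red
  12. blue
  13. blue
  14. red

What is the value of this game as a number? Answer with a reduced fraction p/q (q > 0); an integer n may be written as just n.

3277/1024

v(b) = { 0 |  } so 1
v(bb) = { 0; 1 |  } so 2
v(bbb) = { 0; 1; 2 |  } so 3
v(bbbb) = { 0; 1; 2; 3 |  } so 4
v(bbbbr) = { 0; 1; 2; 3 | 4 } so 7/2
v(bbbbrr) = { 0; 1; 2; 3 | 7/2; 4 } so 13/4
v(bbbbrrr) = { 0; 1; 2; 3 | 13/4; 7/2; 4 } so 25/8
v(bbbbrrrb) = { 0; 1; 2; 3; 25/8 | 13/4; 7/2; 4 } so 51/16
v(bbbbrrrbb) = { 0; 1; 2; 3; 25/8; 51/16 | 13/4; 7/2; 4 } so 103/32
v(bbbbrrrbbr) = { 0; 1; 2; 3; 25/8; 51/16 | 103/32; 13/4; 7/2; 4 } so 205/64
v(bbbbrrrbbrr) = { 0; 1; 2; 3; 25/8; 51/16 | 205/64; 103/32; 13/4; 7/2; 4 } so 409/128
v(bbbbrrrbbrrb) = { 0; 1; 2; 3; 25/8; 51/16; 409/128 | 205/64; 103/32; 13/4; 7/2; 4 } so 819/256
v(bbbbrrrbbrrbb) = { 0; 1; 2; 3; 25/8; 51/16; 409/128; 819/256 | 205/64; 103/32; 13/4; 7/2; 4 } so 1639/512
v(bbbbrrrbbrrbbr) = { 0; 1; 2; 3; 25/8; 51/16; 409/128; 819/256 | 1639/512; 205/64; 103/32; 13/4; 7/2; 4 } so 3277/1024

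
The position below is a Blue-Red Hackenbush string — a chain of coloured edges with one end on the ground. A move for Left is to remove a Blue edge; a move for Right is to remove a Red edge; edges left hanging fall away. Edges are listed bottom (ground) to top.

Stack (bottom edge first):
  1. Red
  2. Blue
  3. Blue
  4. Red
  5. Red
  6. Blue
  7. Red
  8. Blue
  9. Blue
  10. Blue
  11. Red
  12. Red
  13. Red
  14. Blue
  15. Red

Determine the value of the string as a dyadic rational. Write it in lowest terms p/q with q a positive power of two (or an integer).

step 1: add Red to get R; options L={ · } R={ 0 } => -1
step 2: add Blue to get RB; options L={ -1 } R={ 0 } => -1/2
step 3: add Blue to get RBB; options L={ -1 -1/2 } R={ 0 } => -1/4
step 4: add Red to get RBBR; options L={ -1 -1/2 } R={ -1/4 0 } => -3/8
step 5: add Red to get RBBRR; options L={ -1 -1/2 } R={ -3/8 -1/4 0 } => -7/16
step 6: add Blue to get RBBRRB; options L={ -1 -1/2 -7/16 } R={ -3/8 -1/4 0 } => -13/32
step 7: add Red to get RBBRRBR; options L={ -1 -1/2 -7/16 } R={ -13/32 -3/8 -1/4 0 } => -27/64
step 8: add Blue to get RBBRRBRB; options L={ -1 -1/2 -7/16 -27/64 } R={ -13/32 -3/8 -1/4 0 } => -53/128
step 9: add Blue to get RBBRRBRBB; options L={ -1 -1/2 -7/16 -27/64 -53/128 } R={ -13/32 -3/8 -1/4 0 } => -105/256
step 10: add Blue to get RBBRRBRBBB; options L={ -1 -1/2 -7/16 -27/64 -53/128 -105/256 } R={ -13/32 -3/8 -1/4 0 } => -209/512
step 11: add Red to get RBBRRBRBBBR; options L={ -1 -1/2 -7/16 -27/64 -53/128 -105/256 } R={ -209/512 -13/32 -3/8 -1/4 0 } => -419/1024
step 12: add Red to get RBBRRBRBBBRR; options L={ -1 -1/2 -7/16 -27/64 -53/128 -105/256 } R={ -419/1024 -209/512 -13/32 -3/8 -1/4 0 } => -839/2048
step 13: add Red to get RBBRRBRBBBRRR; options L={ -1 -1/2 -7/16 -27/64 -53/128 -105/256 } R={ -839/2048 -419/1024 -209/512 -13/32 -3/8 -1/4 0 } => -1679/4096
step 14: add Blue to get RBBRRBRBBBRRRB; options L={ -1 -1/2 -7/16 -27/64 -53/128 -105/256 -1679/4096 } R={ -839/2048 -419/1024 -209/512 -13/32 -3/8 -1/4 0 } => -3357/8192
step 15: add Red to get RBBRRBRBBBRRRBR; options L={ -1 -1/2 -7/16 -27/64 -53/128 -105/256 -1679/4096 } R={ -3357/8192 -839/2048 -419/1024 -209/512 -13/32 -3/8 -1/4 0 } => -6715/16384

-6715/16384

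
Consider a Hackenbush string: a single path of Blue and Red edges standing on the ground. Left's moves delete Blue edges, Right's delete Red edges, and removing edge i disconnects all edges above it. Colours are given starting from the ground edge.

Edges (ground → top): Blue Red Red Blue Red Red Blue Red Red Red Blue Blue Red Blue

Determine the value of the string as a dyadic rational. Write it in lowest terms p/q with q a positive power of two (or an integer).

2331/8192

B: Left { 0 }, Right { (no moves) } = simplest 1
BR: Left { 0 }, Right { 1 } = simplest 1/2
BRR: Left { 0 }, Right { 1/2 1 } = simplest 1/4
BRRB: Left { 0 1/4 }, Right { 1/2 1 } = simplest 3/8
BRRBR: Left { 0 1/4 }, Right { 3/8 1/2 1 } = simplest 5/16
BRRBRR: Left { 0 1/4 }, Right { 5/16 3/8 1/2 1 } = simplest 9/32
BRRBRRB: Left { 0 1/4 9/32 }, Right { 5/16 3/8 1/2 1 } = simplest 19/64
BRRBRRBR: Left { 0 1/4 9/32 }, Right { 19/64 5/16 3/8 1/2 1 } = simplest 37/128
BRRBRRBRR: Left { 0 1/4 9/32 }, Right { 37/128 19/64 5/16 3/8 1/2 1 } = simplest 73/256
BRRBRRBRRR: Left { 0 1/4 9/32 }, Right { 73/256 37/128 19/64 5/16 3/8 1/2 1 } = simplest 145/512
BRRBRRBRRRB: Left { 0 1/4 9/32 145/512 }, Right { 73/256 37/128 19/64 5/16 3/8 1/2 1 } = simplest 291/1024
BRRBRRBRRRBB: Left { 0 1/4 9/32 145/512 291/1024 }, Right { 73/256 37/128 19/64 5/16 3/8 1/2 1 } = simplest 583/2048
BRRBRRBRRRBBR: Left { 0 1/4 9/32 145/512 291/1024 }, Right { 583/2048 73/256 37/128 19/64 5/16 3/8 1/2 1 } = simplest 1165/4096
BRRBRRBRRRBBRB: Left { 0 1/4 9/32 145/512 291/1024 1165/4096 }, Right { 583/2048 73/256 37/128 19/64 5/16 3/8 1/2 1 } = simplest 2331/8192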